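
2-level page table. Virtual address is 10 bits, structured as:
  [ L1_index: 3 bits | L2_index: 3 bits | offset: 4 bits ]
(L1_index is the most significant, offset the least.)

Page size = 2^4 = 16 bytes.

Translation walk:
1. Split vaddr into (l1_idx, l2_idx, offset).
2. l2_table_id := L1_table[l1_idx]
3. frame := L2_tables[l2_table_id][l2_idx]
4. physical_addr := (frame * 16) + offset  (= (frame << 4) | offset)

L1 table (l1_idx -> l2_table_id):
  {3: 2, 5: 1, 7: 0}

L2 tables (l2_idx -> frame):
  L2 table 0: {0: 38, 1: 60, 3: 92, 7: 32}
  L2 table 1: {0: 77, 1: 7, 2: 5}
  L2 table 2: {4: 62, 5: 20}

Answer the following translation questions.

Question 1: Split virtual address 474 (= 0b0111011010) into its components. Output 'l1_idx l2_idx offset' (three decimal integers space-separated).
vaddr = 474 = 0b0111011010
  top 3 bits -> l1_idx = 3
  next 3 bits -> l2_idx = 5
  bottom 4 bits -> offset = 10

Answer: 3 5 10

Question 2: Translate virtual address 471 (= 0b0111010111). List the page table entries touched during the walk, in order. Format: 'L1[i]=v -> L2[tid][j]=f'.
vaddr = 471 = 0b0111010111
Split: l1_idx=3, l2_idx=5, offset=7

Answer: L1[3]=2 -> L2[2][5]=20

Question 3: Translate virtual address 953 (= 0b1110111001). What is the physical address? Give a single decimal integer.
Answer: 1481

Derivation:
vaddr = 953 = 0b1110111001
Split: l1_idx=7, l2_idx=3, offset=9
L1[7] = 0
L2[0][3] = 92
paddr = 92 * 16 + 9 = 1481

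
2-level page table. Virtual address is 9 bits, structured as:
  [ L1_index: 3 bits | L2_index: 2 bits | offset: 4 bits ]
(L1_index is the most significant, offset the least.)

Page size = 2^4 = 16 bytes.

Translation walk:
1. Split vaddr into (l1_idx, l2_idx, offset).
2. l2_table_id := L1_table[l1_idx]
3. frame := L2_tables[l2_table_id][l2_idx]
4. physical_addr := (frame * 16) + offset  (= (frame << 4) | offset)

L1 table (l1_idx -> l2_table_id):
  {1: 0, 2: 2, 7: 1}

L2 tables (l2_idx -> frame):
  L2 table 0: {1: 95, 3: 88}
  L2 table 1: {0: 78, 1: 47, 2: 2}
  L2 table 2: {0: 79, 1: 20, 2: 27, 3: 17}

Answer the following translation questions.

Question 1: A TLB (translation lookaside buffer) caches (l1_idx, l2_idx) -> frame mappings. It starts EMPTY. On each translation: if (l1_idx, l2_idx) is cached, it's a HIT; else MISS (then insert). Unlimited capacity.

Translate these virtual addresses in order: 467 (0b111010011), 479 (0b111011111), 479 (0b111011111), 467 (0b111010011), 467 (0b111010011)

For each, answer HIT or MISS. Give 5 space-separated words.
vaddr=467: (7,1) not in TLB -> MISS, insert
vaddr=479: (7,1) in TLB -> HIT
vaddr=479: (7,1) in TLB -> HIT
vaddr=467: (7,1) in TLB -> HIT
vaddr=467: (7,1) in TLB -> HIT

Answer: MISS HIT HIT HIT HIT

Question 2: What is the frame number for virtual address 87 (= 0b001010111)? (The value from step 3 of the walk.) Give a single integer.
Answer: 95

Derivation:
vaddr = 87: l1_idx=1, l2_idx=1
L1[1] = 0; L2[0][1] = 95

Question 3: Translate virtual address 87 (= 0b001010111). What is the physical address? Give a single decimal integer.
Answer: 1527

Derivation:
vaddr = 87 = 0b001010111
Split: l1_idx=1, l2_idx=1, offset=7
L1[1] = 0
L2[0][1] = 95
paddr = 95 * 16 + 7 = 1527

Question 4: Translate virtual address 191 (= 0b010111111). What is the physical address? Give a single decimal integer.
vaddr = 191 = 0b010111111
Split: l1_idx=2, l2_idx=3, offset=15
L1[2] = 2
L2[2][3] = 17
paddr = 17 * 16 + 15 = 287

Answer: 287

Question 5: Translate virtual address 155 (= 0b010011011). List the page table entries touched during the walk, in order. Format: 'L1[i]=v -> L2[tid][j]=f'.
vaddr = 155 = 0b010011011
Split: l1_idx=2, l2_idx=1, offset=11

Answer: L1[2]=2 -> L2[2][1]=20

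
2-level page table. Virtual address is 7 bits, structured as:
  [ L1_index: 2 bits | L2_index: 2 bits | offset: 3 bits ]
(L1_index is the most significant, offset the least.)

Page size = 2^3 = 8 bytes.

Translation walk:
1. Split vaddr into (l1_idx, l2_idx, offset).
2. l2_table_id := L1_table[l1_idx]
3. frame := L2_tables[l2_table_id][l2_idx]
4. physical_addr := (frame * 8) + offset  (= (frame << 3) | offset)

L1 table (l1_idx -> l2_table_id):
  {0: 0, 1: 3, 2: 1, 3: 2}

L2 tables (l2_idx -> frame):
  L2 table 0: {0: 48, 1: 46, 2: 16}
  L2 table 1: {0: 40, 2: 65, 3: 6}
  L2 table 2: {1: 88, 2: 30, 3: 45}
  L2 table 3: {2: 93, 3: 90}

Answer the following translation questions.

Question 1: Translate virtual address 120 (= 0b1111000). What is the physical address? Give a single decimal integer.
Answer: 360

Derivation:
vaddr = 120 = 0b1111000
Split: l1_idx=3, l2_idx=3, offset=0
L1[3] = 2
L2[2][3] = 45
paddr = 45 * 8 + 0 = 360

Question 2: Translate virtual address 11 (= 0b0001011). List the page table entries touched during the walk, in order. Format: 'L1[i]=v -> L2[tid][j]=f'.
Answer: L1[0]=0 -> L2[0][1]=46

Derivation:
vaddr = 11 = 0b0001011
Split: l1_idx=0, l2_idx=1, offset=3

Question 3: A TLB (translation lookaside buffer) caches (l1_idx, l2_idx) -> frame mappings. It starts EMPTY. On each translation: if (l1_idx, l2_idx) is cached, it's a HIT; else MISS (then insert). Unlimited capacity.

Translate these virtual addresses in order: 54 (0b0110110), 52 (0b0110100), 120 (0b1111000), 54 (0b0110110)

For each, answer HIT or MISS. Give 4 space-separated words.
vaddr=54: (1,2) not in TLB -> MISS, insert
vaddr=52: (1,2) in TLB -> HIT
vaddr=120: (3,3) not in TLB -> MISS, insert
vaddr=54: (1,2) in TLB -> HIT

Answer: MISS HIT MISS HIT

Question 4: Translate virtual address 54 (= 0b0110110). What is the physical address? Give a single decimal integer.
Answer: 750

Derivation:
vaddr = 54 = 0b0110110
Split: l1_idx=1, l2_idx=2, offset=6
L1[1] = 3
L2[3][2] = 93
paddr = 93 * 8 + 6 = 750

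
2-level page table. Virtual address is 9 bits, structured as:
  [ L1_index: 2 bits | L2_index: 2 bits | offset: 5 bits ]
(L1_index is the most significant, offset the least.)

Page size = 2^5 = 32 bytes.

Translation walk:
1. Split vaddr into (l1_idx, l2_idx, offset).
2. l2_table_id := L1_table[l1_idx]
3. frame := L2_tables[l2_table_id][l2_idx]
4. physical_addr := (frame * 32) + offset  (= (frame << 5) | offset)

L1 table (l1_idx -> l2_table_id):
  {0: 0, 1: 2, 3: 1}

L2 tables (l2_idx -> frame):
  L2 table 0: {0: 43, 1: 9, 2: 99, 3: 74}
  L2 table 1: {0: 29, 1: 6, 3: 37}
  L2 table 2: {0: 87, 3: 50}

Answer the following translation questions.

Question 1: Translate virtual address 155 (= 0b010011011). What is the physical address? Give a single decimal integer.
vaddr = 155 = 0b010011011
Split: l1_idx=1, l2_idx=0, offset=27
L1[1] = 2
L2[2][0] = 87
paddr = 87 * 32 + 27 = 2811

Answer: 2811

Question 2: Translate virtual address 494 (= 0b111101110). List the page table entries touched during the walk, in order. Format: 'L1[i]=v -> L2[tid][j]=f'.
vaddr = 494 = 0b111101110
Split: l1_idx=3, l2_idx=3, offset=14

Answer: L1[3]=1 -> L2[1][3]=37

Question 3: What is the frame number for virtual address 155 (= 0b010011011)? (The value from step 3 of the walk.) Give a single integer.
vaddr = 155: l1_idx=1, l2_idx=0
L1[1] = 2; L2[2][0] = 87

Answer: 87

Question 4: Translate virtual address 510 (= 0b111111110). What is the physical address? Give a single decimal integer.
vaddr = 510 = 0b111111110
Split: l1_idx=3, l2_idx=3, offset=30
L1[3] = 1
L2[1][3] = 37
paddr = 37 * 32 + 30 = 1214

Answer: 1214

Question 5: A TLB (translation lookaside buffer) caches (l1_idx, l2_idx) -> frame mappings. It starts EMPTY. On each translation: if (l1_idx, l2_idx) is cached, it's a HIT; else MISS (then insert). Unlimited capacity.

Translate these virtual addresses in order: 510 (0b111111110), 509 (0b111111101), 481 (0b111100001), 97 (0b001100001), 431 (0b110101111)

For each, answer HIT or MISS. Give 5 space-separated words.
Answer: MISS HIT HIT MISS MISS

Derivation:
vaddr=510: (3,3) not in TLB -> MISS, insert
vaddr=509: (3,3) in TLB -> HIT
vaddr=481: (3,3) in TLB -> HIT
vaddr=97: (0,3) not in TLB -> MISS, insert
vaddr=431: (3,1) not in TLB -> MISS, insert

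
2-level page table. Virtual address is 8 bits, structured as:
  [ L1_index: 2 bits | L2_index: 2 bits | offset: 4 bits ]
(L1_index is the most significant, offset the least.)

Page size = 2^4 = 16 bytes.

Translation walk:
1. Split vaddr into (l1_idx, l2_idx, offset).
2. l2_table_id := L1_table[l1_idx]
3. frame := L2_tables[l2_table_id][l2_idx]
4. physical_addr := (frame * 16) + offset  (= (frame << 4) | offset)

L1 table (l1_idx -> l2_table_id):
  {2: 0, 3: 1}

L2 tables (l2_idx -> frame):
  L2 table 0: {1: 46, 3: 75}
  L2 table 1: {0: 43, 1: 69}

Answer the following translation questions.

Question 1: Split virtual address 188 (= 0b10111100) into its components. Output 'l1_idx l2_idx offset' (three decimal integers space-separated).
vaddr = 188 = 0b10111100
  top 2 bits -> l1_idx = 2
  next 2 bits -> l2_idx = 3
  bottom 4 bits -> offset = 12

Answer: 2 3 12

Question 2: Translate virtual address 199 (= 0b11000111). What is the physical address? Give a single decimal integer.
Answer: 695

Derivation:
vaddr = 199 = 0b11000111
Split: l1_idx=3, l2_idx=0, offset=7
L1[3] = 1
L2[1][0] = 43
paddr = 43 * 16 + 7 = 695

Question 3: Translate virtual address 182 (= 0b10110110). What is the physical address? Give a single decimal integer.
vaddr = 182 = 0b10110110
Split: l1_idx=2, l2_idx=3, offset=6
L1[2] = 0
L2[0][3] = 75
paddr = 75 * 16 + 6 = 1206

Answer: 1206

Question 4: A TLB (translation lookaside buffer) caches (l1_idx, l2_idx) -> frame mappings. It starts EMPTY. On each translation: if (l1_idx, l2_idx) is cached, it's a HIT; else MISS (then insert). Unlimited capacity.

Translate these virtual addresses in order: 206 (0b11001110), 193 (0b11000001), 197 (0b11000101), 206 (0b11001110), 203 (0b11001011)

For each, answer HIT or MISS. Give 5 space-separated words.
vaddr=206: (3,0) not in TLB -> MISS, insert
vaddr=193: (3,0) in TLB -> HIT
vaddr=197: (3,0) in TLB -> HIT
vaddr=206: (3,0) in TLB -> HIT
vaddr=203: (3,0) in TLB -> HIT

Answer: MISS HIT HIT HIT HIT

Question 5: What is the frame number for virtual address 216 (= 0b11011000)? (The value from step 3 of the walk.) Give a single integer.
vaddr = 216: l1_idx=3, l2_idx=1
L1[3] = 1; L2[1][1] = 69

Answer: 69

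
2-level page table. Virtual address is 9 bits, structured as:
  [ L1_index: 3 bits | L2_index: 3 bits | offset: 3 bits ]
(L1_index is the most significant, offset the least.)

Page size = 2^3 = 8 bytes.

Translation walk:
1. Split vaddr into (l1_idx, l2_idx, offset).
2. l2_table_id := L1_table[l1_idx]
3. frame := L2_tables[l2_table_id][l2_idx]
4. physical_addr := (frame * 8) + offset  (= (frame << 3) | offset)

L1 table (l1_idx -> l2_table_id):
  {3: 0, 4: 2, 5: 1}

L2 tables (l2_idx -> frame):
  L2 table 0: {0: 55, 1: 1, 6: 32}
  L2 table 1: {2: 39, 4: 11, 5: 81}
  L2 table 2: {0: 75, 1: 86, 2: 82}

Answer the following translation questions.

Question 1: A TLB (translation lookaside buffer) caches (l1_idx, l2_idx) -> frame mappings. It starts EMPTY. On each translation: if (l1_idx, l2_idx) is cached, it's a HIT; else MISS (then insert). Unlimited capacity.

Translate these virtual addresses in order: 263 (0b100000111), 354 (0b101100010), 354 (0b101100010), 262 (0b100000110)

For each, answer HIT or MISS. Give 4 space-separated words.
vaddr=263: (4,0) not in TLB -> MISS, insert
vaddr=354: (5,4) not in TLB -> MISS, insert
vaddr=354: (5,4) in TLB -> HIT
vaddr=262: (4,0) in TLB -> HIT

Answer: MISS MISS HIT HIT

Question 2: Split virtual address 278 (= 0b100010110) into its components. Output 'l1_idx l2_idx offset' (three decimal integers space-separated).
vaddr = 278 = 0b100010110
  top 3 bits -> l1_idx = 4
  next 3 bits -> l2_idx = 2
  bottom 3 bits -> offset = 6

Answer: 4 2 6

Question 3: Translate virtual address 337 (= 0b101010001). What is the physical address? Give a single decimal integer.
vaddr = 337 = 0b101010001
Split: l1_idx=5, l2_idx=2, offset=1
L1[5] = 1
L2[1][2] = 39
paddr = 39 * 8 + 1 = 313

Answer: 313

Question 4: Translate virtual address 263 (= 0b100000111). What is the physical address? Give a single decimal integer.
Answer: 607

Derivation:
vaddr = 263 = 0b100000111
Split: l1_idx=4, l2_idx=0, offset=7
L1[4] = 2
L2[2][0] = 75
paddr = 75 * 8 + 7 = 607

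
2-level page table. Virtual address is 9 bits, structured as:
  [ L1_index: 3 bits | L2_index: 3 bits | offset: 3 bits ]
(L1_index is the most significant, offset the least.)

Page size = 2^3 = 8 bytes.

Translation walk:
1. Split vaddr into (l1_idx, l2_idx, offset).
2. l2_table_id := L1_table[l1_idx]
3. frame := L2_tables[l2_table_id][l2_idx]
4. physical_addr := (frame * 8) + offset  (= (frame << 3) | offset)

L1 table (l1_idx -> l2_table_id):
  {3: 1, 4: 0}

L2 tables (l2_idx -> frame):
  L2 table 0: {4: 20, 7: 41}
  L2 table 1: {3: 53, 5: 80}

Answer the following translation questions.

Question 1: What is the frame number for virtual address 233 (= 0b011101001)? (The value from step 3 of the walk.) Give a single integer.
Answer: 80

Derivation:
vaddr = 233: l1_idx=3, l2_idx=5
L1[3] = 1; L2[1][5] = 80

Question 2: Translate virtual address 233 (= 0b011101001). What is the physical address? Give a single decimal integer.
Answer: 641

Derivation:
vaddr = 233 = 0b011101001
Split: l1_idx=3, l2_idx=5, offset=1
L1[3] = 1
L2[1][5] = 80
paddr = 80 * 8 + 1 = 641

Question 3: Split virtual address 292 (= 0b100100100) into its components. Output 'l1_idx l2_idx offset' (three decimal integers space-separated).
Answer: 4 4 4

Derivation:
vaddr = 292 = 0b100100100
  top 3 bits -> l1_idx = 4
  next 3 bits -> l2_idx = 4
  bottom 3 bits -> offset = 4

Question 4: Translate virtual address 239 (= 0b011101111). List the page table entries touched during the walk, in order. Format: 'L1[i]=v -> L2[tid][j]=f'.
Answer: L1[3]=1 -> L2[1][5]=80

Derivation:
vaddr = 239 = 0b011101111
Split: l1_idx=3, l2_idx=5, offset=7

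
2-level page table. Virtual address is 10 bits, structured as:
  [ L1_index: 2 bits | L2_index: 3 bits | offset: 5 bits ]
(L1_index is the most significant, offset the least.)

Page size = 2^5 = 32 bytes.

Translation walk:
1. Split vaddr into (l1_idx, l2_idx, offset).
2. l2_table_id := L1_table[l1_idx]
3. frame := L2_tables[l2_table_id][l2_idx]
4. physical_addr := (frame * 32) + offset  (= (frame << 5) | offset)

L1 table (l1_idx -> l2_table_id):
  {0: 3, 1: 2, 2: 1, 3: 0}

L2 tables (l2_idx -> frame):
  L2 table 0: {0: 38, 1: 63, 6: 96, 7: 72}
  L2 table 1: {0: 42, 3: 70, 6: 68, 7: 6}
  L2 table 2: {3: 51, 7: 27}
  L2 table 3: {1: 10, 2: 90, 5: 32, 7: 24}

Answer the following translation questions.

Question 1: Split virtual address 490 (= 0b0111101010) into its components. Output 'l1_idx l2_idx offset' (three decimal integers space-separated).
vaddr = 490 = 0b0111101010
  top 2 bits -> l1_idx = 1
  next 3 bits -> l2_idx = 7
  bottom 5 bits -> offset = 10

Answer: 1 7 10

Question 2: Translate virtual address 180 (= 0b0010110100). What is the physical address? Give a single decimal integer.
vaddr = 180 = 0b0010110100
Split: l1_idx=0, l2_idx=5, offset=20
L1[0] = 3
L2[3][5] = 32
paddr = 32 * 32 + 20 = 1044

Answer: 1044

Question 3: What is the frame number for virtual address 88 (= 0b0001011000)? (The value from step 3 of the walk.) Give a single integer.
Answer: 90

Derivation:
vaddr = 88: l1_idx=0, l2_idx=2
L1[0] = 3; L2[3][2] = 90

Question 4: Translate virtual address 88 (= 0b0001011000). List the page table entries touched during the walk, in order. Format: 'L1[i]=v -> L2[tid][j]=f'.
Answer: L1[0]=3 -> L2[3][2]=90

Derivation:
vaddr = 88 = 0b0001011000
Split: l1_idx=0, l2_idx=2, offset=24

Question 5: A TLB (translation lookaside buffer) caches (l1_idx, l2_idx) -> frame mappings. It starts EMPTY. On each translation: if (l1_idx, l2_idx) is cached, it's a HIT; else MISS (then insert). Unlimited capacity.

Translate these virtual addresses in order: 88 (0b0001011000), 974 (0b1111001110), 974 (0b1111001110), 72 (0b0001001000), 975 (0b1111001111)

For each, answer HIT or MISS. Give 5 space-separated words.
vaddr=88: (0,2) not in TLB -> MISS, insert
vaddr=974: (3,6) not in TLB -> MISS, insert
vaddr=974: (3,6) in TLB -> HIT
vaddr=72: (0,2) in TLB -> HIT
vaddr=975: (3,6) in TLB -> HIT

Answer: MISS MISS HIT HIT HIT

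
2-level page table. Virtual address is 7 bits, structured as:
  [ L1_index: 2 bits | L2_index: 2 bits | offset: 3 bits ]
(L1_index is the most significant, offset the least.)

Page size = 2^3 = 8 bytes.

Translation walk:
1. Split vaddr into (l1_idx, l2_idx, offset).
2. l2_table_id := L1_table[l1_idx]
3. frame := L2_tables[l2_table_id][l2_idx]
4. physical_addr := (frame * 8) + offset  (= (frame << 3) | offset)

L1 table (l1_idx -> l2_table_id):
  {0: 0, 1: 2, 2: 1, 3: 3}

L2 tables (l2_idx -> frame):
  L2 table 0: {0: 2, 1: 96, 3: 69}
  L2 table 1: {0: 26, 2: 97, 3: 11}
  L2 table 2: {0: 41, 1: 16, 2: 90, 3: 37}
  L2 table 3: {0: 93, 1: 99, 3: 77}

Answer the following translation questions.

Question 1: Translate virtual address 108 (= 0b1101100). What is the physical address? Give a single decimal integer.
vaddr = 108 = 0b1101100
Split: l1_idx=3, l2_idx=1, offset=4
L1[3] = 3
L2[3][1] = 99
paddr = 99 * 8 + 4 = 796

Answer: 796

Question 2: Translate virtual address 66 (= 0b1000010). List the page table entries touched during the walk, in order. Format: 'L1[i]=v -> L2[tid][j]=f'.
Answer: L1[2]=1 -> L2[1][0]=26

Derivation:
vaddr = 66 = 0b1000010
Split: l1_idx=2, l2_idx=0, offset=2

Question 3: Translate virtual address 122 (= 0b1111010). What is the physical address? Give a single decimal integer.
vaddr = 122 = 0b1111010
Split: l1_idx=3, l2_idx=3, offset=2
L1[3] = 3
L2[3][3] = 77
paddr = 77 * 8 + 2 = 618

Answer: 618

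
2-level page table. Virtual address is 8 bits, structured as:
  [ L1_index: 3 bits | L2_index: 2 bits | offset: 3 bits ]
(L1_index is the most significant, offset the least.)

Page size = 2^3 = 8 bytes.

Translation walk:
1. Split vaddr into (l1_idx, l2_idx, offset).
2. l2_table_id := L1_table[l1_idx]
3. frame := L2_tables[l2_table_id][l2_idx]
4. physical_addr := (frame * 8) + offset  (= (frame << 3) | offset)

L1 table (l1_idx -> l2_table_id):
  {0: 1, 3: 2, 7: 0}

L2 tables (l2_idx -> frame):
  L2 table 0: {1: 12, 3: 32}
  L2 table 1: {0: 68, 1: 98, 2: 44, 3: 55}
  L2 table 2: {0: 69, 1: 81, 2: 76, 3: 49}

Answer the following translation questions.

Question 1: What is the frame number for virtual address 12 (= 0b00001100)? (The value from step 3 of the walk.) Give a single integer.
Answer: 98

Derivation:
vaddr = 12: l1_idx=0, l2_idx=1
L1[0] = 1; L2[1][1] = 98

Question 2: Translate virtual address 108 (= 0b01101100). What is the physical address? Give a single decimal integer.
Answer: 652

Derivation:
vaddr = 108 = 0b01101100
Split: l1_idx=3, l2_idx=1, offset=4
L1[3] = 2
L2[2][1] = 81
paddr = 81 * 8 + 4 = 652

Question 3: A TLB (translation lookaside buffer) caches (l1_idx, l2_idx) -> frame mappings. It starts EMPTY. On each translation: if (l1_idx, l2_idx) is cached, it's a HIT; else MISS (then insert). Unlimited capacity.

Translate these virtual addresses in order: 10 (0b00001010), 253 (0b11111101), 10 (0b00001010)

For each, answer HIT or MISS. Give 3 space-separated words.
vaddr=10: (0,1) not in TLB -> MISS, insert
vaddr=253: (7,3) not in TLB -> MISS, insert
vaddr=10: (0,1) in TLB -> HIT

Answer: MISS MISS HIT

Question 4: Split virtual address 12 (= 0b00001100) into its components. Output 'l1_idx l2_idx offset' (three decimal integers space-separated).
Answer: 0 1 4

Derivation:
vaddr = 12 = 0b00001100
  top 3 bits -> l1_idx = 0
  next 2 bits -> l2_idx = 1
  bottom 3 bits -> offset = 4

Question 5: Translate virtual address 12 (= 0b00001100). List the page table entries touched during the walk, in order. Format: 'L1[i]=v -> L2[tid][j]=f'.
Answer: L1[0]=1 -> L2[1][1]=98

Derivation:
vaddr = 12 = 0b00001100
Split: l1_idx=0, l2_idx=1, offset=4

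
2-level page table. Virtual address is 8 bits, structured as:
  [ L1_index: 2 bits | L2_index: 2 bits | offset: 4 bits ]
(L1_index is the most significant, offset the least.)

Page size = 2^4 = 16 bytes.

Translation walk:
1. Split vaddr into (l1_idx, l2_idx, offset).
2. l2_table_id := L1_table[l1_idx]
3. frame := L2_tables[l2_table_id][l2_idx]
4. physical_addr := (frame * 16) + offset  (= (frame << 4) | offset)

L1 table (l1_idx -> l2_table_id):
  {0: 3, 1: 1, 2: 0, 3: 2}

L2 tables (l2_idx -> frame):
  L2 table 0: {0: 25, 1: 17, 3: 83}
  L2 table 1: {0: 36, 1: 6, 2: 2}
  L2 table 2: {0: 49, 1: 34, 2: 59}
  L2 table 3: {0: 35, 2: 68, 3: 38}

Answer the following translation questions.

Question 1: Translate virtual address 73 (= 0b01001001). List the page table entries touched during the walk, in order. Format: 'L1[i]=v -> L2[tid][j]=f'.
Answer: L1[1]=1 -> L2[1][0]=36

Derivation:
vaddr = 73 = 0b01001001
Split: l1_idx=1, l2_idx=0, offset=9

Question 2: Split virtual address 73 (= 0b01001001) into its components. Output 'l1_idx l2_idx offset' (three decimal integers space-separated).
vaddr = 73 = 0b01001001
  top 2 bits -> l1_idx = 1
  next 2 bits -> l2_idx = 0
  bottom 4 bits -> offset = 9

Answer: 1 0 9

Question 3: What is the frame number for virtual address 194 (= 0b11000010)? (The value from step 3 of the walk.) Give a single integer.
vaddr = 194: l1_idx=3, l2_idx=0
L1[3] = 2; L2[2][0] = 49

Answer: 49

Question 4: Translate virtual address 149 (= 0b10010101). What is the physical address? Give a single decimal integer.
vaddr = 149 = 0b10010101
Split: l1_idx=2, l2_idx=1, offset=5
L1[2] = 0
L2[0][1] = 17
paddr = 17 * 16 + 5 = 277

Answer: 277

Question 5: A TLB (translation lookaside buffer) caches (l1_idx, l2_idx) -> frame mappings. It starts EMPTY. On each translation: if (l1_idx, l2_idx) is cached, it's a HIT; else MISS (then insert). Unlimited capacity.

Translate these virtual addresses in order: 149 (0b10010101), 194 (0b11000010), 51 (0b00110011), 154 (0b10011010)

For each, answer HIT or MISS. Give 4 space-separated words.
Answer: MISS MISS MISS HIT

Derivation:
vaddr=149: (2,1) not in TLB -> MISS, insert
vaddr=194: (3,0) not in TLB -> MISS, insert
vaddr=51: (0,3) not in TLB -> MISS, insert
vaddr=154: (2,1) in TLB -> HIT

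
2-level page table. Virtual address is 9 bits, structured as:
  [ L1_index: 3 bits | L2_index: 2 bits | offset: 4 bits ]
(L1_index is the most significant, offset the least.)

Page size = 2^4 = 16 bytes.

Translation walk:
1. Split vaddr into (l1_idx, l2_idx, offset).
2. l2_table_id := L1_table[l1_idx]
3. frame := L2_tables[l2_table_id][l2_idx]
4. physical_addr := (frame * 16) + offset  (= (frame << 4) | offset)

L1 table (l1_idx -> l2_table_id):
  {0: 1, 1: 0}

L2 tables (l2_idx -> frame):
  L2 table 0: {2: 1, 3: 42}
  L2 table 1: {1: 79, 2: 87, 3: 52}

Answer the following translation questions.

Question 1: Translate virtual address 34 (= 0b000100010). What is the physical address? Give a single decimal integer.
Answer: 1394

Derivation:
vaddr = 34 = 0b000100010
Split: l1_idx=0, l2_idx=2, offset=2
L1[0] = 1
L2[1][2] = 87
paddr = 87 * 16 + 2 = 1394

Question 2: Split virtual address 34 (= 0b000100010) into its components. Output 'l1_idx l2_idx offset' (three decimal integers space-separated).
vaddr = 34 = 0b000100010
  top 3 bits -> l1_idx = 0
  next 2 bits -> l2_idx = 2
  bottom 4 bits -> offset = 2

Answer: 0 2 2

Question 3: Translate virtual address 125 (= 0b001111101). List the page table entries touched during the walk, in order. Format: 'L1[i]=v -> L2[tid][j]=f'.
Answer: L1[1]=0 -> L2[0][3]=42

Derivation:
vaddr = 125 = 0b001111101
Split: l1_idx=1, l2_idx=3, offset=13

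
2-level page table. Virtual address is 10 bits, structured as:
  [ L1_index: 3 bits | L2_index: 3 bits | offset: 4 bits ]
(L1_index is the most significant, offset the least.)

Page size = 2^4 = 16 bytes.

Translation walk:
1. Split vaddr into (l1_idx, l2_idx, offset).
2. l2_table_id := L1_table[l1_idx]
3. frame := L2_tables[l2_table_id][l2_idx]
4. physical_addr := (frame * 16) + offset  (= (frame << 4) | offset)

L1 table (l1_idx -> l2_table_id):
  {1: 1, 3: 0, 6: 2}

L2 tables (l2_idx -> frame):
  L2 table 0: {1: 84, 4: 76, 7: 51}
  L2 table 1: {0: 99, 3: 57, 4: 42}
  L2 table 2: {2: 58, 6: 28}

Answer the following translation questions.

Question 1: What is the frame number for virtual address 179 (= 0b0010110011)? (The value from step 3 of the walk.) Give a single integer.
vaddr = 179: l1_idx=1, l2_idx=3
L1[1] = 1; L2[1][3] = 57

Answer: 57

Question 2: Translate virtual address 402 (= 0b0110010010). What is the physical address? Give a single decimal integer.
Answer: 1346

Derivation:
vaddr = 402 = 0b0110010010
Split: l1_idx=3, l2_idx=1, offset=2
L1[3] = 0
L2[0][1] = 84
paddr = 84 * 16 + 2 = 1346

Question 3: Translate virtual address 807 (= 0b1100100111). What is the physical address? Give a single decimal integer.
vaddr = 807 = 0b1100100111
Split: l1_idx=6, l2_idx=2, offset=7
L1[6] = 2
L2[2][2] = 58
paddr = 58 * 16 + 7 = 935

Answer: 935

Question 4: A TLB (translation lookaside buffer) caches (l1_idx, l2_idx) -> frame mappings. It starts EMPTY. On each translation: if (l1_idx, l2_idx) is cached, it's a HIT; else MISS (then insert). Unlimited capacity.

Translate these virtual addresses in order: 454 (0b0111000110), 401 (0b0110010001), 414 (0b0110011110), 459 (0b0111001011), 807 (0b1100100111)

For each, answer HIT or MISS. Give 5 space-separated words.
vaddr=454: (3,4) not in TLB -> MISS, insert
vaddr=401: (3,1) not in TLB -> MISS, insert
vaddr=414: (3,1) in TLB -> HIT
vaddr=459: (3,4) in TLB -> HIT
vaddr=807: (6,2) not in TLB -> MISS, insert

Answer: MISS MISS HIT HIT MISS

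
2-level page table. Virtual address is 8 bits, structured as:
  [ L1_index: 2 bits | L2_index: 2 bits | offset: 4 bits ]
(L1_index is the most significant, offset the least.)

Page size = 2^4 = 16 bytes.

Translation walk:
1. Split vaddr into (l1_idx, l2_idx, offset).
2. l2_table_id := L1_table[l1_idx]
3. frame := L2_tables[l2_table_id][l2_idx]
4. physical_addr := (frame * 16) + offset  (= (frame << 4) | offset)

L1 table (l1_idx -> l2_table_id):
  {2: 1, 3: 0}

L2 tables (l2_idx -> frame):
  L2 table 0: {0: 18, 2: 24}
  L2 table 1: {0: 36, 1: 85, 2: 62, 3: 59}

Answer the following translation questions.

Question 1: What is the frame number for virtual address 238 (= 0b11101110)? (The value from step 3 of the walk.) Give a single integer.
vaddr = 238: l1_idx=3, l2_idx=2
L1[3] = 0; L2[0][2] = 24

Answer: 24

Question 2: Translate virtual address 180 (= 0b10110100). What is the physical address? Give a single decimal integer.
vaddr = 180 = 0b10110100
Split: l1_idx=2, l2_idx=3, offset=4
L1[2] = 1
L2[1][3] = 59
paddr = 59 * 16 + 4 = 948

Answer: 948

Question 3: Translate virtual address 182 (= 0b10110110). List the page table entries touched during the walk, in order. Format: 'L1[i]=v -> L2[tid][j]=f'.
vaddr = 182 = 0b10110110
Split: l1_idx=2, l2_idx=3, offset=6

Answer: L1[2]=1 -> L2[1][3]=59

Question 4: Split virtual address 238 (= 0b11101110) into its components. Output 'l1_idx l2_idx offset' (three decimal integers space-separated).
Answer: 3 2 14

Derivation:
vaddr = 238 = 0b11101110
  top 2 bits -> l1_idx = 3
  next 2 bits -> l2_idx = 2
  bottom 4 bits -> offset = 14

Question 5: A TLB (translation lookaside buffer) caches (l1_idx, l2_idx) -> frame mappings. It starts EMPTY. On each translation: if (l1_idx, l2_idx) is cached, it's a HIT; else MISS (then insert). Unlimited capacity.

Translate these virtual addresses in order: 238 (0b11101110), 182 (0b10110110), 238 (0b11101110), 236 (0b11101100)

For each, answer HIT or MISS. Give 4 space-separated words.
vaddr=238: (3,2) not in TLB -> MISS, insert
vaddr=182: (2,3) not in TLB -> MISS, insert
vaddr=238: (3,2) in TLB -> HIT
vaddr=236: (3,2) in TLB -> HIT

Answer: MISS MISS HIT HIT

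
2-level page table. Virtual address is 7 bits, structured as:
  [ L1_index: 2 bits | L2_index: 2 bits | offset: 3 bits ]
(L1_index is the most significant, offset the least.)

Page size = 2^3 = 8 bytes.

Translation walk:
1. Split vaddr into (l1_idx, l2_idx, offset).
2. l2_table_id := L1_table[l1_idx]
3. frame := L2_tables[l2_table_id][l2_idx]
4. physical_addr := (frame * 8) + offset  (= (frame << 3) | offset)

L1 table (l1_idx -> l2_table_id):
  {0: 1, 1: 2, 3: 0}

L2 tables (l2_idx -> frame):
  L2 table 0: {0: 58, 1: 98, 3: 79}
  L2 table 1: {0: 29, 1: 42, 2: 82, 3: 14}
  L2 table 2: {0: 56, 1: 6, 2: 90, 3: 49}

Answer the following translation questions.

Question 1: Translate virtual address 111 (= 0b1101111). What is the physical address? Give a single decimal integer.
Answer: 791

Derivation:
vaddr = 111 = 0b1101111
Split: l1_idx=3, l2_idx=1, offset=7
L1[3] = 0
L2[0][1] = 98
paddr = 98 * 8 + 7 = 791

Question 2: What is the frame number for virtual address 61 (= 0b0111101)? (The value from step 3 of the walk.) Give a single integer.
vaddr = 61: l1_idx=1, l2_idx=3
L1[1] = 2; L2[2][3] = 49

Answer: 49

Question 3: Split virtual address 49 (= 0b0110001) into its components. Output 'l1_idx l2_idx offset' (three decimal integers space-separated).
Answer: 1 2 1

Derivation:
vaddr = 49 = 0b0110001
  top 2 bits -> l1_idx = 1
  next 2 bits -> l2_idx = 2
  bottom 3 bits -> offset = 1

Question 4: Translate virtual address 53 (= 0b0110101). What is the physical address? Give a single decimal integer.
Answer: 725

Derivation:
vaddr = 53 = 0b0110101
Split: l1_idx=1, l2_idx=2, offset=5
L1[1] = 2
L2[2][2] = 90
paddr = 90 * 8 + 5 = 725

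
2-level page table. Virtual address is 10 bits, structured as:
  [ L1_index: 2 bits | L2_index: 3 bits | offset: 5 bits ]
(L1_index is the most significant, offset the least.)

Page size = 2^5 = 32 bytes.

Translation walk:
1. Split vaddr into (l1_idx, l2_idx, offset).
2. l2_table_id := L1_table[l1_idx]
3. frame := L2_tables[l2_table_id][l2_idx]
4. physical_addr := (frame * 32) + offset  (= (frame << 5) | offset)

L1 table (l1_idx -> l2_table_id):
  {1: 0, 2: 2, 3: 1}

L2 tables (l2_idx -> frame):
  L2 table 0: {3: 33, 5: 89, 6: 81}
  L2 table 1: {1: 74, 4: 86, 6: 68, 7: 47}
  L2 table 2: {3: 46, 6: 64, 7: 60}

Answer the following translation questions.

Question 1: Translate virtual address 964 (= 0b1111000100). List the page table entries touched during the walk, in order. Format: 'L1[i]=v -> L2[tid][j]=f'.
Answer: L1[3]=1 -> L2[1][6]=68

Derivation:
vaddr = 964 = 0b1111000100
Split: l1_idx=3, l2_idx=6, offset=4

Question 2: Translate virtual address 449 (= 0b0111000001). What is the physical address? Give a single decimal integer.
Answer: 2593

Derivation:
vaddr = 449 = 0b0111000001
Split: l1_idx=1, l2_idx=6, offset=1
L1[1] = 0
L2[0][6] = 81
paddr = 81 * 32 + 1 = 2593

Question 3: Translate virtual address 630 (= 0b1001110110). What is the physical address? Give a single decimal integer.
vaddr = 630 = 0b1001110110
Split: l1_idx=2, l2_idx=3, offset=22
L1[2] = 2
L2[2][3] = 46
paddr = 46 * 32 + 22 = 1494

Answer: 1494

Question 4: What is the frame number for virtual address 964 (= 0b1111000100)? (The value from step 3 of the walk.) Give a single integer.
vaddr = 964: l1_idx=3, l2_idx=6
L1[3] = 1; L2[1][6] = 68

Answer: 68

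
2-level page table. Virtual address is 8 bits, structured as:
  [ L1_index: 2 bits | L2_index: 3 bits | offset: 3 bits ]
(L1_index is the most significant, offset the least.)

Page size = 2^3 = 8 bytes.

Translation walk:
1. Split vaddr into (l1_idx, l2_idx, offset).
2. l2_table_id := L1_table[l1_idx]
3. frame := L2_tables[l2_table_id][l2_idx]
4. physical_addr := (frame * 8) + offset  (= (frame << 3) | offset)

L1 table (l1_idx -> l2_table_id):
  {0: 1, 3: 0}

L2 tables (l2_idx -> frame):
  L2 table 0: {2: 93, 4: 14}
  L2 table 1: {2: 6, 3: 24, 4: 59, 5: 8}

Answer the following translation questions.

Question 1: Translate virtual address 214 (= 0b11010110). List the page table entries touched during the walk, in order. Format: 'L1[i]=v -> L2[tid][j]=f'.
vaddr = 214 = 0b11010110
Split: l1_idx=3, l2_idx=2, offset=6

Answer: L1[3]=0 -> L2[0][2]=93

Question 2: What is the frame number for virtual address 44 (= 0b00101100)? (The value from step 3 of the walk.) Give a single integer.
Answer: 8

Derivation:
vaddr = 44: l1_idx=0, l2_idx=5
L1[0] = 1; L2[1][5] = 8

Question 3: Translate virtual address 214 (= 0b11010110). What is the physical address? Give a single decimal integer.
Answer: 750

Derivation:
vaddr = 214 = 0b11010110
Split: l1_idx=3, l2_idx=2, offset=6
L1[3] = 0
L2[0][2] = 93
paddr = 93 * 8 + 6 = 750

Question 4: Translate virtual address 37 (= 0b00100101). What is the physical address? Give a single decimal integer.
vaddr = 37 = 0b00100101
Split: l1_idx=0, l2_idx=4, offset=5
L1[0] = 1
L2[1][4] = 59
paddr = 59 * 8 + 5 = 477

Answer: 477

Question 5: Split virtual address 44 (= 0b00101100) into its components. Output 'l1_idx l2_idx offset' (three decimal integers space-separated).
vaddr = 44 = 0b00101100
  top 2 bits -> l1_idx = 0
  next 3 bits -> l2_idx = 5
  bottom 3 bits -> offset = 4

Answer: 0 5 4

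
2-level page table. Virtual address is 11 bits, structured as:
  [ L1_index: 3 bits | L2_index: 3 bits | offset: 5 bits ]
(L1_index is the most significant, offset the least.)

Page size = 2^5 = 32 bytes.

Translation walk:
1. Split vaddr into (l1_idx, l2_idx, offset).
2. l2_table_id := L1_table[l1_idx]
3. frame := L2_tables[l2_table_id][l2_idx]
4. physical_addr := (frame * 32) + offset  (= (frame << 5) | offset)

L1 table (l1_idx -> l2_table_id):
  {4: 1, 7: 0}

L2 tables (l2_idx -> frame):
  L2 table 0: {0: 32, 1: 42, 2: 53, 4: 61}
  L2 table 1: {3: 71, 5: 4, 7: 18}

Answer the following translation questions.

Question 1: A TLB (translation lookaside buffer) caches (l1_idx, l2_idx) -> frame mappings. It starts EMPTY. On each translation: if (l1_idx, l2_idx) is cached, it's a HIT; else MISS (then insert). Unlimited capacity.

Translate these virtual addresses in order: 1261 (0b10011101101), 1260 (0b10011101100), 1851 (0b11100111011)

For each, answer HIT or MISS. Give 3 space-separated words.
Answer: MISS HIT MISS

Derivation:
vaddr=1261: (4,7) not in TLB -> MISS, insert
vaddr=1260: (4,7) in TLB -> HIT
vaddr=1851: (7,1) not in TLB -> MISS, insert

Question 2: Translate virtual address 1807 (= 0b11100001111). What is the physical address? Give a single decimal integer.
vaddr = 1807 = 0b11100001111
Split: l1_idx=7, l2_idx=0, offset=15
L1[7] = 0
L2[0][0] = 32
paddr = 32 * 32 + 15 = 1039

Answer: 1039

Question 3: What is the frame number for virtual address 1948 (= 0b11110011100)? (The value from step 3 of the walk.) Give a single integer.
vaddr = 1948: l1_idx=7, l2_idx=4
L1[7] = 0; L2[0][4] = 61

Answer: 61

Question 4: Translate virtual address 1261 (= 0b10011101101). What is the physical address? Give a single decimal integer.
Answer: 589

Derivation:
vaddr = 1261 = 0b10011101101
Split: l1_idx=4, l2_idx=7, offset=13
L1[4] = 1
L2[1][7] = 18
paddr = 18 * 32 + 13 = 589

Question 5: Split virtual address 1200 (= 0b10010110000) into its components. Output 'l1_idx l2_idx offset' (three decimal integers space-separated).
vaddr = 1200 = 0b10010110000
  top 3 bits -> l1_idx = 4
  next 3 bits -> l2_idx = 5
  bottom 5 bits -> offset = 16

Answer: 4 5 16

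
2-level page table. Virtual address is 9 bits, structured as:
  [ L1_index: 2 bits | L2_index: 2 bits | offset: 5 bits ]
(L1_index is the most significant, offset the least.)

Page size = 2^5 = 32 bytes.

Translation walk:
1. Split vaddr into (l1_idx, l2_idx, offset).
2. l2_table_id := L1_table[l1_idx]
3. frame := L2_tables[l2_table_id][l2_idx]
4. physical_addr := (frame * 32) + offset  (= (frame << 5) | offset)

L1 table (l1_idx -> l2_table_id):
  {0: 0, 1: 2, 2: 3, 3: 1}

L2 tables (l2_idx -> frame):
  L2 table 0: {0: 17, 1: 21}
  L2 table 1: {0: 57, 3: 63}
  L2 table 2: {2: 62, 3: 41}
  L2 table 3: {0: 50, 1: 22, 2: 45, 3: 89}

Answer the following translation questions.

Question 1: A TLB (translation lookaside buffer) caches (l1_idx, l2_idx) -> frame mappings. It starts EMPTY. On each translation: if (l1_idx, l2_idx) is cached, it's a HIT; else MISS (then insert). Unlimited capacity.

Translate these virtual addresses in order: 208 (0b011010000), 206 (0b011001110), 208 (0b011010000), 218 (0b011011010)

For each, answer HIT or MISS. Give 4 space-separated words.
vaddr=208: (1,2) not in TLB -> MISS, insert
vaddr=206: (1,2) in TLB -> HIT
vaddr=208: (1,2) in TLB -> HIT
vaddr=218: (1,2) in TLB -> HIT

Answer: MISS HIT HIT HIT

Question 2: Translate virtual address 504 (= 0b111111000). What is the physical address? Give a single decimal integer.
vaddr = 504 = 0b111111000
Split: l1_idx=3, l2_idx=3, offset=24
L1[3] = 1
L2[1][3] = 63
paddr = 63 * 32 + 24 = 2040

Answer: 2040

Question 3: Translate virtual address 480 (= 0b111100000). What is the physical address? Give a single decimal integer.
vaddr = 480 = 0b111100000
Split: l1_idx=3, l2_idx=3, offset=0
L1[3] = 1
L2[1][3] = 63
paddr = 63 * 32 + 0 = 2016

Answer: 2016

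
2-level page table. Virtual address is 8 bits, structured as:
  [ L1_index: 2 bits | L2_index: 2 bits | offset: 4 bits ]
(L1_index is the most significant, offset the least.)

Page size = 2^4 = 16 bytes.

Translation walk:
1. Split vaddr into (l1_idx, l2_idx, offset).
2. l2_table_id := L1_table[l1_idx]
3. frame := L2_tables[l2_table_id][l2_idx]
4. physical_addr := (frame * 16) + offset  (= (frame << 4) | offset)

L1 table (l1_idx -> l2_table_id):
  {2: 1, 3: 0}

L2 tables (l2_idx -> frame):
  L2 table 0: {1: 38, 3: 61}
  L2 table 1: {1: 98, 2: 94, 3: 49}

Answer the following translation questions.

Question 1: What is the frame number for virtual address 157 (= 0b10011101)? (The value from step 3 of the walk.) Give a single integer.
Answer: 98

Derivation:
vaddr = 157: l1_idx=2, l2_idx=1
L1[2] = 1; L2[1][1] = 98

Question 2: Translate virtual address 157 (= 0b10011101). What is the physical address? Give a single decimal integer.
Answer: 1581

Derivation:
vaddr = 157 = 0b10011101
Split: l1_idx=2, l2_idx=1, offset=13
L1[2] = 1
L2[1][1] = 98
paddr = 98 * 16 + 13 = 1581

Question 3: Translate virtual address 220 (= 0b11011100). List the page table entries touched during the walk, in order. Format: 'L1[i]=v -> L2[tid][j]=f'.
Answer: L1[3]=0 -> L2[0][1]=38

Derivation:
vaddr = 220 = 0b11011100
Split: l1_idx=3, l2_idx=1, offset=12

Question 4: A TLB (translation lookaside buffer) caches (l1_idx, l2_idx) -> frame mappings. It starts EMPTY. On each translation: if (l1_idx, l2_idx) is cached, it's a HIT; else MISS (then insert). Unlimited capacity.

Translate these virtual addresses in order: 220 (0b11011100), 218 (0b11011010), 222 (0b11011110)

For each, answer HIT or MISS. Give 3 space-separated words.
Answer: MISS HIT HIT

Derivation:
vaddr=220: (3,1) not in TLB -> MISS, insert
vaddr=218: (3,1) in TLB -> HIT
vaddr=222: (3,1) in TLB -> HIT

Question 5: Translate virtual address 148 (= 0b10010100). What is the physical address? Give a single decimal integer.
Answer: 1572

Derivation:
vaddr = 148 = 0b10010100
Split: l1_idx=2, l2_idx=1, offset=4
L1[2] = 1
L2[1][1] = 98
paddr = 98 * 16 + 4 = 1572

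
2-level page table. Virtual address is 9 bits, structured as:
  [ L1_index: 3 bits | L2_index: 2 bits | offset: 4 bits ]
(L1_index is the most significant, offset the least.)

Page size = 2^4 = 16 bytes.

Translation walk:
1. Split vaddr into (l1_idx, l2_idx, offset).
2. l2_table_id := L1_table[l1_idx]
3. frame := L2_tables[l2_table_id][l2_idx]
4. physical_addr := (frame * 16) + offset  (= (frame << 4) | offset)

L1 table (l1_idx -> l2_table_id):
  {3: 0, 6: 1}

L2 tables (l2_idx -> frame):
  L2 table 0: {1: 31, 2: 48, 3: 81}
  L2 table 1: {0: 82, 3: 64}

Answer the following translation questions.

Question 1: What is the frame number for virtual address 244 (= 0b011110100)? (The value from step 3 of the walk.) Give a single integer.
Answer: 81

Derivation:
vaddr = 244: l1_idx=3, l2_idx=3
L1[3] = 0; L2[0][3] = 81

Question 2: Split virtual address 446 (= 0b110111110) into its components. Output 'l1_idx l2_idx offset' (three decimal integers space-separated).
Answer: 6 3 14

Derivation:
vaddr = 446 = 0b110111110
  top 3 bits -> l1_idx = 6
  next 2 bits -> l2_idx = 3
  bottom 4 bits -> offset = 14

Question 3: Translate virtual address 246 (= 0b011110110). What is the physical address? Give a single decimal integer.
vaddr = 246 = 0b011110110
Split: l1_idx=3, l2_idx=3, offset=6
L1[3] = 0
L2[0][3] = 81
paddr = 81 * 16 + 6 = 1302

Answer: 1302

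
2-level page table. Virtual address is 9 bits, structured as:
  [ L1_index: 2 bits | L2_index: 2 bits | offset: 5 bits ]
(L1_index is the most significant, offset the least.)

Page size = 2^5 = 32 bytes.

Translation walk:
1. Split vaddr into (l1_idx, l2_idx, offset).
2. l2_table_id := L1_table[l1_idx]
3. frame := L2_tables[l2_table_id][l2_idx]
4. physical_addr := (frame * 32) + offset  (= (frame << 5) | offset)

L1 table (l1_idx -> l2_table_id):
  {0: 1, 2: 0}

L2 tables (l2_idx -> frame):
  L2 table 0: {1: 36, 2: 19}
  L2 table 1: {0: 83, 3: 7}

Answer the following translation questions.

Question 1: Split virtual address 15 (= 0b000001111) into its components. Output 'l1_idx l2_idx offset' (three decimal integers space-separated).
Answer: 0 0 15

Derivation:
vaddr = 15 = 0b000001111
  top 2 bits -> l1_idx = 0
  next 2 bits -> l2_idx = 0
  bottom 5 bits -> offset = 15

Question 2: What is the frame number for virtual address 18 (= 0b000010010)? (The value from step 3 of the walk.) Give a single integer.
vaddr = 18: l1_idx=0, l2_idx=0
L1[0] = 1; L2[1][0] = 83

Answer: 83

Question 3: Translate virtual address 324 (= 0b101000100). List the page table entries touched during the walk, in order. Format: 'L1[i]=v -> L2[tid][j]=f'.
vaddr = 324 = 0b101000100
Split: l1_idx=2, l2_idx=2, offset=4

Answer: L1[2]=0 -> L2[0][2]=19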